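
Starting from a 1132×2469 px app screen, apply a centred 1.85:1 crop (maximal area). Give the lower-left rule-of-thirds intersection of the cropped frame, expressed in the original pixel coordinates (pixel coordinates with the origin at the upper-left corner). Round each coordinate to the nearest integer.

1132/2469 < 1.85/1, so the 1.85:1 crop keeps the full width 1132 and trims height to 1132 × 1/1.85 = 611.89 px.
Top offset = (2469 − 611.89)/2 = 928.55 px; left offset = 0.
Lower-left is one-third across and two-thirds down within the crop:
x = 0.00 + 1 × 1132.00/3 ≈ 377; y = 928.55 + 2 × 611.89/3 ≈ 1336.

x = 377 px, y = 1336 px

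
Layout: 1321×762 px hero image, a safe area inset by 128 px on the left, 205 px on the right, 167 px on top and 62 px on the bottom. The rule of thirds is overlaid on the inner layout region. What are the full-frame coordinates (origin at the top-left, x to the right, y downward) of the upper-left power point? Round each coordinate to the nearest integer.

(457, 345)

Content width = 1321 − 128 − 205 = 988 px; content height = 762 − 167 − 62 = 533 px.
Upper-left is one-third across and one-third down within the inner layout region.
x = 128 + 1 × 988/3 = 128 + 329.33 ≈ 457
y = 167 + 1 × 533/3 = 167 + 177.67 ≈ 345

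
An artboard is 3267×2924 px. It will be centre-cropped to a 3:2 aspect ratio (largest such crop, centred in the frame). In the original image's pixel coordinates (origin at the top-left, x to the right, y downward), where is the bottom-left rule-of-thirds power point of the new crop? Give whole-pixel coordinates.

x = 1089 px, y = 1825 px

3267/2924 < 3/2, so the 3:2 crop keeps the full width 3267 and trims height to 3267 × 2/3 = 2178.00 px.
Top offset = (2924 − 2178.00)/2 = 373.00 px; left offset = 0.
Bottom-left is one-third across and two-thirds down within the crop:
x = 0.00 + 1 × 3267.00/3 ≈ 1089; y = 373.00 + 2 × 2178.00/3 ≈ 1825.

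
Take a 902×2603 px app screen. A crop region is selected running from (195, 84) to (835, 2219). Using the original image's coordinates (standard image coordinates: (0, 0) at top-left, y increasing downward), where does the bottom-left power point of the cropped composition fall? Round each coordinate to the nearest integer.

x = 408 px, y = 1507 px

Crop width = 835 − 195 = 640 px; one third is 213.33 px.
Crop height = 2219 − 84 = 2135 px; one third is 711.67 px.
The bottom-left point is one-third across and two-thirds down within the crop:
x = 195 + 1 × 213.33 ≈ 408; y = 84 + 2 × 711.67 ≈ 1507.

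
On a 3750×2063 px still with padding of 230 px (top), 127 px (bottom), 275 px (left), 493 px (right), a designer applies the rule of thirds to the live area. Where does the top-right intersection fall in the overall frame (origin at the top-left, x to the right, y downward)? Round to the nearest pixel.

Content width = 3750 − 275 − 493 = 2982 px; content height = 2063 − 230 − 127 = 1706 px.
Top-right is two-thirds across and one-third down within the live area.
x = 275 + 2 × 2982/3 = 275 + 1988.00 ≈ 2263
y = 230 + 1 × 1706/3 = 230 + 568.67 ≈ 799

x = 2263 px, y = 799 px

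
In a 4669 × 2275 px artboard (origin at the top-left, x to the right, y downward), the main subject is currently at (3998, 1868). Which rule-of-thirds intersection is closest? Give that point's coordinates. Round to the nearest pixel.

Third lines: x ∈ {1556, 3113}, y ∈ {758, 1517}.
3998 is closer to x = 3113; 1868 is closer to y = 1517.
So the nearest intersection is the lower-right power point.

x = 3113 px, y = 1517 px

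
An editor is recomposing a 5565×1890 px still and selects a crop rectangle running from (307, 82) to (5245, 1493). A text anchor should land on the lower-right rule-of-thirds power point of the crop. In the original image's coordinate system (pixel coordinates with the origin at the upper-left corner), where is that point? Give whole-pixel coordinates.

x = 3599 px, y = 1023 px

Crop width = 5245 − 307 = 4938 px; one third is 1646.00 px.
Crop height = 1493 − 82 = 1411 px; one third is 470.33 px.
The lower-right point is two-thirds across and two-thirds down within the crop:
x = 307 + 2 × 1646.00 ≈ 3599; y = 82 + 2 × 470.33 ≈ 1023.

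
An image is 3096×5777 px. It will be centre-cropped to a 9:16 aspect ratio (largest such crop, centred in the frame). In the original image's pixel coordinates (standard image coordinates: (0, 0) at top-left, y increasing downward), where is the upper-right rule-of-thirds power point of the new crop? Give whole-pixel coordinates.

3096/5777 < 9/16, so the 9:16 crop keeps the full width 3096 and trims height to 3096 × 16/9 = 5504.00 px.
Top offset = (5777 − 5504.00)/2 = 136.50 px; left offset = 0.
Upper-right is two-thirds across and one-third down within the crop:
x = 0.00 + 2 × 3096.00/3 ≈ 2064; y = 136.50 + 1 × 5504.00/3 ≈ 1971.

x = 2064 px, y = 1971 px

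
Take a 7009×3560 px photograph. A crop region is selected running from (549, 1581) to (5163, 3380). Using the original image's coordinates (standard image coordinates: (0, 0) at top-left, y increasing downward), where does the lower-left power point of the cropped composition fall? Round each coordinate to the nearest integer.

x = 2087 px, y = 2780 px

Crop width = 5163 − 549 = 4614 px; one third is 1538.00 px.
Crop height = 3380 − 1581 = 1799 px; one third is 599.67 px.
The lower-left point is one-third across and two-thirds down within the crop:
x = 549 + 1 × 1538.00 ≈ 2087; y = 1581 + 2 × 599.67 ≈ 2780.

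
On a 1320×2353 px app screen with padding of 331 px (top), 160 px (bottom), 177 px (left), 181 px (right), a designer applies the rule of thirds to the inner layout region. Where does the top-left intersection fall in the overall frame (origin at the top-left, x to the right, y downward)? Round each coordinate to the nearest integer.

(498, 952)

Content width = 1320 − 177 − 181 = 962 px; content height = 2353 − 331 − 160 = 1862 px.
Top-left is one-third across and one-third down within the inner layout region.
x = 177 + 1 × 962/3 = 177 + 320.67 ≈ 498
y = 331 + 1 × 1862/3 = 331 + 620.67 ≈ 952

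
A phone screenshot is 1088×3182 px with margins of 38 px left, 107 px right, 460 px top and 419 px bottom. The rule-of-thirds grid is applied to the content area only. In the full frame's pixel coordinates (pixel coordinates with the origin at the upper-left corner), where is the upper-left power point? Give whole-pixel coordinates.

Content width = 1088 − 38 − 107 = 943 px; content height = 3182 − 460 − 419 = 2303 px.
Upper-left is one-third across and one-third down within the content area.
x = 38 + 1 × 943/3 = 38 + 314.33 ≈ 352
y = 460 + 1 × 2303/3 = 460 + 767.67 ≈ 1228

x = 352 px, y = 1228 px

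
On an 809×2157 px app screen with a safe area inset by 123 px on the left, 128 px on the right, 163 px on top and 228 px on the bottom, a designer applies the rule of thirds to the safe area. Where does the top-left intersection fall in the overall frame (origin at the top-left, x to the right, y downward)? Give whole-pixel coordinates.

Content width = 809 − 123 − 128 = 558 px; content height = 2157 − 163 − 228 = 1766 px.
Top-left is one-third across and one-third down within the safe area.
x = 123 + 1 × 558/3 = 123 + 186.00 ≈ 309
y = 163 + 1 × 1766/3 = 163 + 588.67 ≈ 752

(309, 752)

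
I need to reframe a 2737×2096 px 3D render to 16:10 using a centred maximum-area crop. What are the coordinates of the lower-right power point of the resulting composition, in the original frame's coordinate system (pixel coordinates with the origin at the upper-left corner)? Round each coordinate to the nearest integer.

x = 1825 px, y = 1333 px

2737/2096 < 16/10, so the 16:10 crop keeps the full width 2737 and trims height to 2737 × 10/16 = 1710.62 px.
Top offset = (2096 − 1710.62)/2 = 192.69 px; left offset = 0.
Lower-right is two-thirds across and two-thirds down within the crop:
x = 0.00 + 2 × 2737.00/3 ≈ 1825; y = 192.69 + 2 × 1710.62/3 ≈ 1333.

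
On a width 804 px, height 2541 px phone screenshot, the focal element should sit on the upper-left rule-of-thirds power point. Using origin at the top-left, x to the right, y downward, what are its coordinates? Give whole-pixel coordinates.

The upper-left point sits one-third of the way across and one-third of the way down.
x = 1 × 804/3 ≈ 268; y = 1 × 2541/3 ≈ 847.

(268, 847)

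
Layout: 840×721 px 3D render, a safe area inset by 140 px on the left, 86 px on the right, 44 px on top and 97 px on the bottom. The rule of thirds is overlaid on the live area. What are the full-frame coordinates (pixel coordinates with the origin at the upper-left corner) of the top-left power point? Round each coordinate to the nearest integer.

(345, 237)

Content width = 840 − 140 − 86 = 614 px; content height = 721 − 44 − 97 = 580 px.
Top-left is one-third across and one-third down within the live area.
x = 140 + 1 × 614/3 = 140 + 204.67 ≈ 345
y = 44 + 1 × 580/3 = 44 + 193.33 ≈ 237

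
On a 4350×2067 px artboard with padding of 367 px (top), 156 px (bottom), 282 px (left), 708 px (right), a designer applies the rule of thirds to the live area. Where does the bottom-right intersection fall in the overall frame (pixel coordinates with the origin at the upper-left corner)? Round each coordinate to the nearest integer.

Content width = 4350 − 282 − 708 = 3360 px; content height = 2067 − 367 − 156 = 1544 px.
Bottom-right is two-thirds across and two-thirds down within the live area.
x = 282 + 2 × 3360/3 = 282 + 2240.00 ≈ 2522
y = 367 + 2 × 1544/3 = 367 + 1029.33 ≈ 1396

(2522, 1396)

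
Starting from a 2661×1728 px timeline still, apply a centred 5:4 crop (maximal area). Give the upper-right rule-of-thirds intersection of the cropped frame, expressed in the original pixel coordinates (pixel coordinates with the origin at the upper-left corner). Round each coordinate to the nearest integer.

2661/1728 > 5/4, so the 5:4 crop keeps the full height 1728 and trims width to 1728 × 5/4 = 2160.00 px.
Left offset = (2661 − 2160.00)/2 = 250.50 px; top offset = 0.
Upper-right is two-thirds across and one-third down within the crop:
x = 250.50 + 2 × 2160.00/3 ≈ 1691; y = 0.00 + 1 × 1728.00/3 ≈ 576.

x = 1691 px, y = 576 px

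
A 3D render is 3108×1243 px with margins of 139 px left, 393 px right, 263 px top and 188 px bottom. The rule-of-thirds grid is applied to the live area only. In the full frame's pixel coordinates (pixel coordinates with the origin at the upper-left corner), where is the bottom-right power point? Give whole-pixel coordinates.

(1856, 791)

Content width = 3108 − 139 − 393 = 2576 px; content height = 1243 − 263 − 188 = 792 px.
Bottom-right is two-thirds across and two-thirds down within the live area.
x = 139 + 2 × 2576/3 = 139 + 1717.33 ≈ 1856
y = 263 + 2 × 792/3 = 263 + 528.00 ≈ 791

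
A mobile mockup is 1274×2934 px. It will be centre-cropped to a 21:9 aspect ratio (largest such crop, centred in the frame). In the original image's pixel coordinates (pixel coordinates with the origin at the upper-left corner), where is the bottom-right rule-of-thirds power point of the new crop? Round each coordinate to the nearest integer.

(849, 1558)

1274/2934 < 21/9, so the 21:9 crop keeps the full width 1274 and trims height to 1274 × 9/21 = 546.00 px.
Top offset = (2934 − 546.00)/2 = 1194.00 px; left offset = 0.
Bottom-right is two-thirds across and two-thirds down within the crop:
x = 0.00 + 2 × 1274.00/3 ≈ 849; y = 1194.00 + 2 × 546.00/3 ≈ 1558.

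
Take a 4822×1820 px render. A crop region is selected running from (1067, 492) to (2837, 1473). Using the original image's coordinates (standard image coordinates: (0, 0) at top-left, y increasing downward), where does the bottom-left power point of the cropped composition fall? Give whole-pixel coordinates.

(1657, 1146)

Crop width = 2837 − 1067 = 1770 px; one third is 590.00 px.
Crop height = 1473 − 492 = 981 px; one third is 327.00 px.
The bottom-left point is one-third across and two-thirds down within the crop:
x = 1067 + 1 × 590.00 ≈ 1657; y = 492 + 2 × 327.00 ≈ 1146.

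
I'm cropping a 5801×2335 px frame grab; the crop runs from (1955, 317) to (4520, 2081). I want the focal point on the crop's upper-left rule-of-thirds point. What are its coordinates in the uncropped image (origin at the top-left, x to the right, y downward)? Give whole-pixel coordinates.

x = 2810 px, y = 905 px

Crop width = 4520 − 1955 = 2565 px; one third is 855.00 px.
Crop height = 2081 − 317 = 1764 px; one third is 588.00 px.
The upper-left point is one-third across and one-third down within the crop:
x = 1955 + 1 × 855.00 ≈ 2810; y = 317 + 1 × 588.00 ≈ 905.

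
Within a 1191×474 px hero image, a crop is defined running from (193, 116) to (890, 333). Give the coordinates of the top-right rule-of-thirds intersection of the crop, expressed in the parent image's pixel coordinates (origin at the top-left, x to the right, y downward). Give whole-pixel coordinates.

(658, 188)

Crop width = 890 − 193 = 697 px; one third is 232.33 px.
Crop height = 333 − 116 = 217 px; one third is 72.33 px.
The top-right point is two-thirds across and one-third down within the crop:
x = 193 + 2 × 232.33 ≈ 658; y = 116 + 1 × 72.33 ≈ 188.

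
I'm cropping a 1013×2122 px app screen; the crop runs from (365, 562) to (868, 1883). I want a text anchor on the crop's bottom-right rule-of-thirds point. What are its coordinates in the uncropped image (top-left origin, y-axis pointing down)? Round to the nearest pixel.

x = 700 px, y = 1443 px

Crop width = 868 − 365 = 503 px; one third is 167.67 px.
Crop height = 1883 − 562 = 1321 px; one third is 440.33 px.
The bottom-right point is two-thirds across and two-thirds down within the crop:
x = 365 + 2 × 167.67 ≈ 700; y = 562 + 2 × 440.33 ≈ 1443.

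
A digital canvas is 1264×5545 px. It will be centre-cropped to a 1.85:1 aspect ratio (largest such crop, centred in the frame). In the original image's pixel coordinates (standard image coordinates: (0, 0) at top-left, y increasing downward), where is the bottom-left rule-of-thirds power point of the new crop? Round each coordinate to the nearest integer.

1264/5545 < 1.85/1, so the 1.85:1 crop keeps the full width 1264 and trims height to 1264 × 1/1.85 = 683.24 px.
Top offset = (5545 − 683.24)/2 = 2430.88 px; left offset = 0.
Bottom-left is one-third across and two-thirds down within the crop:
x = 0.00 + 1 × 1264.00/3 ≈ 421; y = 2430.88 + 2 × 683.24/3 ≈ 2886.

x = 421 px, y = 2886 px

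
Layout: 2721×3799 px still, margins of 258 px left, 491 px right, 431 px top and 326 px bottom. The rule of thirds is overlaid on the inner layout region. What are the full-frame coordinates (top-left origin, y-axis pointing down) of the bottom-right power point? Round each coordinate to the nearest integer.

Content width = 2721 − 258 − 491 = 1972 px; content height = 3799 − 431 − 326 = 3042 px.
Bottom-right is two-thirds across and two-thirds down within the inner layout region.
x = 258 + 2 × 1972/3 = 258 + 1314.67 ≈ 1573
y = 431 + 2 × 3042/3 = 431 + 2028.00 ≈ 2459

(1573, 2459)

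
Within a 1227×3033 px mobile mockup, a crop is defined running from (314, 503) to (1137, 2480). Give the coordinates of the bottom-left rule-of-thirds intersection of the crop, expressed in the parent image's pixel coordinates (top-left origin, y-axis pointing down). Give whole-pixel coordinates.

x = 588 px, y = 1821 px

Crop width = 1137 − 314 = 823 px; one third is 274.33 px.
Crop height = 2480 − 503 = 1977 px; one third is 659.00 px.
The bottom-left point is one-third across and two-thirds down within the crop:
x = 314 + 1 × 274.33 ≈ 588; y = 503 + 2 × 659.00 ≈ 1821.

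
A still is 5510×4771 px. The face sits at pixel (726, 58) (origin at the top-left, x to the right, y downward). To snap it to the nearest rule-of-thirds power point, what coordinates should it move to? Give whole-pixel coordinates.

Third lines: x ∈ {1837, 3673}, y ∈ {1590, 3181}.
726 is closer to x = 1837; 58 is closer to y = 1590.
So the nearest intersection is the upper-left power point.

(1837, 1590)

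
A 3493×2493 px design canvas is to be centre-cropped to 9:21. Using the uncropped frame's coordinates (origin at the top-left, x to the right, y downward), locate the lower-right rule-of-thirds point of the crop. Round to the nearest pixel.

3493/2493 > 9/21, so the 9:21 crop keeps the full height 2493 and trims width to 2493 × 9/21 = 1068.43 px.
Left offset = (3493 − 1068.43)/2 = 1212.29 px; top offset = 0.
Lower-right is two-thirds across and two-thirds down within the crop:
x = 1212.29 + 2 × 1068.43/3 ≈ 1925; y = 0.00 + 2 × 2493.00/3 ≈ 1662.

(1925, 1662)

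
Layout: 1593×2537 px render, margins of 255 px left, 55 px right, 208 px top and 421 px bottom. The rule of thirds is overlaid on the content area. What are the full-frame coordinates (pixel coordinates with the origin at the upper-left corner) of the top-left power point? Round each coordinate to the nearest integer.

x = 683 px, y = 844 px

Content width = 1593 − 255 − 55 = 1283 px; content height = 2537 − 208 − 421 = 1908 px.
Top-left is one-third across and one-third down within the content area.
x = 255 + 1 × 1283/3 = 255 + 427.67 ≈ 683
y = 208 + 1 × 1908/3 = 208 + 636.00 ≈ 844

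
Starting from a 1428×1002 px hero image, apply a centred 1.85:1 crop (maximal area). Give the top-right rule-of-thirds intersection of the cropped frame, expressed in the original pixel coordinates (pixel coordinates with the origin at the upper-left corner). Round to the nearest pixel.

(952, 372)

1428/1002 < 1.85/1, so the 1.85:1 crop keeps the full width 1428 and trims height to 1428 × 1/1.85 = 771.89 px.
Top offset = (1002 − 771.89)/2 = 115.05 px; left offset = 0.
Top-right is two-thirds across and one-third down within the crop:
x = 0.00 + 2 × 1428.00/3 ≈ 952; y = 115.05 + 1 × 771.89/3 ≈ 372.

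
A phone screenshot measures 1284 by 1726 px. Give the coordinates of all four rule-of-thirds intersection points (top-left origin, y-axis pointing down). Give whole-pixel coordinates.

(428, 575), (856, 575), (428, 1151), (856, 1151)

One third of 1284 is 428; one third of 1726 is 575.33.
Vertical third lines at x = 428 and x = 856; horizontal third lines at y = 575 and y = 1151.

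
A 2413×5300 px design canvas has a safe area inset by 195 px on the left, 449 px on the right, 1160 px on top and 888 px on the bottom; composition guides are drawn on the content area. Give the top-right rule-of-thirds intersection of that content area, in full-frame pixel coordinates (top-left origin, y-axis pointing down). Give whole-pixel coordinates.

x = 1374 px, y = 2244 px

Content width = 2413 − 195 − 449 = 1769 px; content height = 5300 − 1160 − 888 = 3252 px.
Top-right is two-thirds across and one-third down within the content area.
x = 195 + 2 × 1769/3 = 195 + 1179.33 ≈ 1374
y = 1160 + 1 × 3252/3 = 1160 + 1084.00 ≈ 2244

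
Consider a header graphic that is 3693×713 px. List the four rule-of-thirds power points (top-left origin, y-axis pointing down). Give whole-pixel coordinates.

(1231, 238), (2462, 238), (1231, 475), (2462, 475)

One third of 3693 is 1231; one third of 713 is 237.67.
Vertical third lines at x = 1231 and x = 2462; horizontal third lines at y = 238 and y = 475.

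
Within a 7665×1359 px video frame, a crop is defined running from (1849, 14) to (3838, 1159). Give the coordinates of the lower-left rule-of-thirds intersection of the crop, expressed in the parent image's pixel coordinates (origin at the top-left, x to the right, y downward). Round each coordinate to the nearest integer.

(2512, 777)

Crop width = 3838 − 1849 = 1989 px; one third is 663.00 px.
Crop height = 1159 − 14 = 1145 px; one third is 381.67 px.
The lower-left point is one-third across and two-thirds down within the crop:
x = 1849 + 1 × 663.00 ≈ 2512; y = 14 + 2 × 381.67 ≈ 777.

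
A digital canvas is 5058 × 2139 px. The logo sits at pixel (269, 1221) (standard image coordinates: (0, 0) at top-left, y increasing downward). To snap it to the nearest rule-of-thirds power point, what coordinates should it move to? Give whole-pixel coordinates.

Third lines: x ∈ {1686, 3372}, y ∈ {713, 1426}.
269 is closer to x = 1686; 1221 is closer to y = 1426.
So the nearest intersection is the lower-left power point.

(1686, 1426)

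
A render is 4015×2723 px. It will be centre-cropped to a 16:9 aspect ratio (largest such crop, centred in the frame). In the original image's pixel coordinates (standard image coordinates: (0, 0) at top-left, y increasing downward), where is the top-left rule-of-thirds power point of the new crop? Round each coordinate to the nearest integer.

4015/2723 < 16/9, so the 16:9 crop keeps the full width 4015 and trims height to 4015 × 9/16 = 2258.44 px.
Top offset = (2723 − 2258.44)/2 = 232.28 px; left offset = 0.
Top-left is one-third across and one-third down within the crop:
x = 0.00 + 1 × 4015.00/3 ≈ 1338; y = 232.28 + 1 × 2258.44/3 ≈ 985.

(1338, 985)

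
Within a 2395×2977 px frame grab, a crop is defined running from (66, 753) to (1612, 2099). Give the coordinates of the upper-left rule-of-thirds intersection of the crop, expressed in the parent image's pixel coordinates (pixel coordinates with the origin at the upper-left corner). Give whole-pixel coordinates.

Crop width = 1612 − 66 = 1546 px; one third is 515.33 px.
Crop height = 2099 − 753 = 1346 px; one third is 448.67 px.
The upper-left point is one-third across and one-third down within the crop:
x = 66 + 1 × 515.33 ≈ 581; y = 753 + 1 × 448.67 ≈ 1202.

x = 581 px, y = 1202 px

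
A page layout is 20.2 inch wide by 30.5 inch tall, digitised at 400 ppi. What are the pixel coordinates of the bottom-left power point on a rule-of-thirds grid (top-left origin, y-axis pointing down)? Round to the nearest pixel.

(2693, 8133)

In pixels the canvas is 20.2 × 400 = 8080 wide and 30.5 × 400 = 12200 tall.
The bottom-left point is one-third across and two-thirds down:
x = 1 × 8080/3 ≈ 2693; y = 2 × 12200/3 ≈ 8133.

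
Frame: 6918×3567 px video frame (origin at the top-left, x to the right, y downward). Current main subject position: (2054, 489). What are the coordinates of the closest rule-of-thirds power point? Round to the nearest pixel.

x = 2306 px, y = 1189 px

Third lines: x ∈ {2306, 4612}, y ∈ {1189, 2378}.
2054 is closer to x = 2306; 489 is closer to y = 1189.
So the nearest intersection is the upper-left power point.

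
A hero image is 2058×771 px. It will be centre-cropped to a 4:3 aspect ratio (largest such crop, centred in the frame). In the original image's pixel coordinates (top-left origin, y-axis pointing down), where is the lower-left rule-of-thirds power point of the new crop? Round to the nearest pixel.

2058/771 > 4/3, so the 4:3 crop keeps the full height 771 and trims width to 771 × 4/3 = 1028.00 px.
Left offset = (2058 − 1028.00)/2 = 515.00 px; top offset = 0.
Lower-left is one-third across and two-thirds down within the crop:
x = 515.00 + 1 × 1028.00/3 ≈ 858; y = 0.00 + 2 × 771.00/3 ≈ 514.

x = 858 px, y = 514 px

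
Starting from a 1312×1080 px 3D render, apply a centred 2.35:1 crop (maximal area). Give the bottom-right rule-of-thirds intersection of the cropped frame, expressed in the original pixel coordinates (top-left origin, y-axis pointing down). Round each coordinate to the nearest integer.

1312/1080 < 2.35/1, so the 2.35:1 crop keeps the full width 1312 and trims height to 1312 × 1/2.35 = 558.30 px.
Top offset = (1080 − 558.30)/2 = 260.85 px; left offset = 0.
Bottom-right is two-thirds across and two-thirds down within the crop:
x = 0.00 + 2 × 1312.00/3 ≈ 875; y = 260.85 + 2 × 558.30/3 ≈ 633.

(875, 633)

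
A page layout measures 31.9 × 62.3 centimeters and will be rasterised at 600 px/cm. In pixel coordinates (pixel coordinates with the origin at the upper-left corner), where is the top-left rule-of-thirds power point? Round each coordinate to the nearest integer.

x = 6380 px, y = 12460 px

In pixels the canvas is 31.9 × 600 = 19140 wide and 62.3 × 600 = 37380 tall.
The top-left point is one-third across and one-third down:
x = 1 × 19140/3 ≈ 6380; y = 1 × 37380/3 ≈ 12460.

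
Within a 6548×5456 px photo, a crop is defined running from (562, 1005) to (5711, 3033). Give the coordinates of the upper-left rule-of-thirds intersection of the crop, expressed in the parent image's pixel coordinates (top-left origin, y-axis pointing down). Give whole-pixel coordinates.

Crop width = 5711 − 562 = 5149 px; one third is 1716.33 px.
Crop height = 3033 − 1005 = 2028 px; one third is 676.00 px.
The upper-left point is one-third across and one-third down within the crop:
x = 562 + 1 × 1716.33 ≈ 2278; y = 1005 + 1 × 676.00 ≈ 1681.

x = 2278 px, y = 1681 px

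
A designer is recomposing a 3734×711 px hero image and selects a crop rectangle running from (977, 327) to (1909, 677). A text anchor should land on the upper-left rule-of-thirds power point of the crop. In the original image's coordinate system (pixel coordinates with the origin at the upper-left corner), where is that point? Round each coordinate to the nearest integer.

Crop width = 1909 − 977 = 932 px; one third is 310.67 px.
Crop height = 677 − 327 = 350 px; one third is 116.67 px.
The upper-left point is one-third across and one-third down within the crop:
x = 977 + 1 × 310.67 ≈ 1288; y = 327 + 1 × 116.67 ≈ 444.

(1288, 444)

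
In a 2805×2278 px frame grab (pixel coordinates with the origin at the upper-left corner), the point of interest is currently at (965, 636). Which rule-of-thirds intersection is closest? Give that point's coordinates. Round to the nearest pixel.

(935, 759)

Third lines: x ∈ {935, 1870}, y ∈ {759, 1519}.
965 is closer to x = 935; 636 is closer to y = 759.
So the nearest intersection is the upper-left power point.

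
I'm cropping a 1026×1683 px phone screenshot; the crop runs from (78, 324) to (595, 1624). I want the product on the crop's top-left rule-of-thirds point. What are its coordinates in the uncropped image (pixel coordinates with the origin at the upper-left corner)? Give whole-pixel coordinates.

x = 250 px, y = 757 px

Crop width = 595 − 78 = 517 px; one third is 172.33 px.
Crop height = 1624 − 324 = 1300 px; one third is 433.33 px.
The top-left point is one-third across and one-third down within the crop:
x = 78 + 1 × 172.33 ≈ 250; y = 324 + 1 × 433.33 ≈ 757.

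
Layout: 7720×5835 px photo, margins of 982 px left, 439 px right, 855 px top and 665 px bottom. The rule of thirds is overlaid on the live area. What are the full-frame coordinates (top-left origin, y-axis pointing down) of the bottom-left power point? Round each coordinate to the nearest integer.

Content width = 7720 − 982 − 439 = 6299 px; content height = 5835 − 855 − 665 = 4315 px.
Bottom-left is one-third across and two-thirds down within the live area.
x = 982 + 1 × 6299/3 = 982 + 2099.67 ≈ 3082
y = 855 + 2 × 4315/3 = 855 + 2876.67 ≈ 3732

x = 3082 px, y = 3732 px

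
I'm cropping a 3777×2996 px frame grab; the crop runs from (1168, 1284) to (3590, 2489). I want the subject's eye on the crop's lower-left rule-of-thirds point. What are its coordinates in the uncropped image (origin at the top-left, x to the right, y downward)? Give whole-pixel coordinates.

Crop width = 3590 − 1168 = 2422 px; one third is 807.33 px.
Crop height = 2489 − 1284 = 1205 px; one third is 401.67 px.
The lower-left point is one-third across and two-thirds down within the crop:
x = 1168 + 1 × 807.33 ≈ 1975; y = 1284 + 2 × 401.67 ≈ 2087.

x = 1975 px, y = 2087 px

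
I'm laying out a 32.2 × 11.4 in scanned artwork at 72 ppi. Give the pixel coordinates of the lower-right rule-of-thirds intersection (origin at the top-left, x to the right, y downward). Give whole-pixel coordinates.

x = 1546 px, y = 547 px

In pixels the canvas is 32.2 × 72 = 2318.4 wide and 11.4 × 72 = 820.8 tall.
The lower-right point is two-thirds across and two-thirds down:
x = 2 × 2318.4/3 ≈ 1546; y = 2 × 820.8/3 ≈ 547.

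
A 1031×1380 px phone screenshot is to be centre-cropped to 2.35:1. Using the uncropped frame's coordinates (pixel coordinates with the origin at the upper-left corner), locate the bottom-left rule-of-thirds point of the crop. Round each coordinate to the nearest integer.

1031/1380 < 2.35/1, so the 2.35:1 crop keeps the full width 1031 and trims height to 1031 × 1/2.35 = 438.72 px.
Top offset = (1380 − 438.72)/2 = 470.64 px; left offset = 0.
Bottom-left is one-third across and two-thirds down within the crop:
x = 0.00 + 1 × 1031.00/3 ≈ 344; y = 470.64 + 2 × 438.72/3 ≈ 763.

(344, 763)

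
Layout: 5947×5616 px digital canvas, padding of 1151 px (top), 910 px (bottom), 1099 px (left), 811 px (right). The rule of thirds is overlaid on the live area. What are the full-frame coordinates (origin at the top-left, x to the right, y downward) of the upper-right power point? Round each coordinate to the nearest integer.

Content width = 5947 − 1099 − 811 = 4037 px; content height = 5616 − 1151 − 910 = 3555 px.
Upper-right is two-thirds across and one-third down within the live area.
x = 1099 + 2 × 4037/3 = 1099 + 2691.33 ≈ 3790
y = 1151 + 1 × 3555/3 = 1151 + 1185.00 ≈ 2336

(3790, 2336)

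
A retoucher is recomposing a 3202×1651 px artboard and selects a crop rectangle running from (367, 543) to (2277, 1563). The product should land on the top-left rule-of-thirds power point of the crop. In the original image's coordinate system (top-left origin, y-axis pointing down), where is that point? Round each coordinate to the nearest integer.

Crop width = 2277 − 367 = 1910 px; one third is 636.67 px.
Crop height = 1563 − 543 = 1020 px; one third is 340.00 px.
The top-left point is one-third across and one-third down within the crop:
x = 367 + 1 × 636.67 ≈ 1004; y = 543 + 1 × 340.00 ≈ 883.

(1004, 883)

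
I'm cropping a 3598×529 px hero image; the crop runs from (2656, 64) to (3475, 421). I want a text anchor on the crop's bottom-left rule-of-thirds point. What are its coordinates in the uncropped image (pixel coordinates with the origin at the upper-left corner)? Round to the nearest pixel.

x = 2929 px, y = 302 px

Crop width = 3475 − 2656 = 819 px; one third is 273.00 px.
Crop height = 421 − 64 = 357 px; one third is 119.00 px.
The bottom-left point is one-third across and two-thirds down within the crop:
x = 2656 + 1 × 273.00 ≈ 2929; y = 64 + 2 × 119.00 ≈ 302.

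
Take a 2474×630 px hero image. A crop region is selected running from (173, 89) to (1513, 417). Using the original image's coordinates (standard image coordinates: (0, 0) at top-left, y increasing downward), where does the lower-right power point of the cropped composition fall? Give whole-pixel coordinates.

Crop width = 1513 − 173 = 1340 px; one third is 446.67 px.
Crop height = 417 − 89 = 328 px; one third is 109.33 px.
The lower-right point is two-thirds across and two-thirds down within the crop:
x = 173 + 2 × 446.67 ≈ 1066; y = 89 + 2 × 109.33 ≈ 308.

(1066, 308)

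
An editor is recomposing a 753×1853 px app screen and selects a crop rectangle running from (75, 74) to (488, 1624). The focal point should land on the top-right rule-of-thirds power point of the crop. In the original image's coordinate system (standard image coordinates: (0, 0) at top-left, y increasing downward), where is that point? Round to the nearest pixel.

x = 350 px, y = 591 px

Crop width = 488 − 75 = 413 px; one third is 137.67 px.
Crop height = 1624 − 74 = 1550 px; one third is 516.67 px.
The top-right point is two-thirds across and one-third down within the crop:
x = 75 + 2 × 137.67 ≈ 350; y = 74 + 1 × 516.67 ≈ 591.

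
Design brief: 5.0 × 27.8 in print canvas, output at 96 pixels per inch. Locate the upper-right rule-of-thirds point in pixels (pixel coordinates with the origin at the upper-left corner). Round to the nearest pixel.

In pixels the canvas is 5.0 × 96 = 480 wide and 27.8 × 96 = 2668.8 tall.
The upper-right point is two-thirds across and one-third down:
x = 2 × 480/3 ≈ 320; y = 1 × 2668.8/3 ≈ 890.

x = 320 px, y = 890 px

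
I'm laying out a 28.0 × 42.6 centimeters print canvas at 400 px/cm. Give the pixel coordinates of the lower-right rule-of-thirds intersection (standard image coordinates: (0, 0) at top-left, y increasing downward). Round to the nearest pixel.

In pixels the canvas is 28.0 × 400 = 11200 wide and 42.6 × 400 = 17040 tall.
The lower-right point is two-thirds across and two-thirds down:
x = 2 × 11200/3 ≈ 7467; y = 2 × 17040/3 ≈ 11360.

(7467, 11360)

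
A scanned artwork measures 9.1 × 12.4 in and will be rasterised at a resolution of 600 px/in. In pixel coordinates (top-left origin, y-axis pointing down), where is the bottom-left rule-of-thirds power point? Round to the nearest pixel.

x = 1820 px, y = 4960 px

In pixels the canvas is 9.1 × 600 = 5460 wide and 12.4 × 600 = 7440 tall.
The bottom-left point is one-third across and two-thirds down:
x = 1 × 5460/3 ≈ 1820; y = 2 × 7440/3 ≈ 4960.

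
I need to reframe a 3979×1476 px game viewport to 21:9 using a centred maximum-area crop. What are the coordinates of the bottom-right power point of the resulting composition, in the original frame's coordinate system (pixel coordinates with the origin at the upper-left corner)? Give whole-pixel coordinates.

3979/1476 > 21/9, so the 21:9 crop keeps the full height 1476 and trims width to 1476 × 21/9 = 3444.00 px.
Left offset = (3979 − 3444.00)/2 = 267.50 px; top offset = 0.
Bottom-right is two-thirds across and two-thirds down within the crop:
x = 267.50 + 2 × 3444.00/3 ≈ 2564; y = 0.00 + 2 × 1476.00/3 ≈ 984.

(2564, 984)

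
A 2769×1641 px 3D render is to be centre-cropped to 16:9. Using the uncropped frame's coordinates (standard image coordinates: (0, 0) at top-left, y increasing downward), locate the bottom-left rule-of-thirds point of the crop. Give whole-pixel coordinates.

2769/1641 < 16/9, so the 16:9 crop keeps the full width 2769 and trims height to 2769 × 9/16 = 1557.56 px.
Top offset = (1641 − 1557.56)/2 = 41.72 px; left offset = 0.
Bottom-left is one-third across and two-thirds down within the crop:
x = 0.00 + 1 × 2769.00/3 ≈ 923; y = 41.72 + 2 × 1557.56/3 ≈ 1080.

(923, 1080)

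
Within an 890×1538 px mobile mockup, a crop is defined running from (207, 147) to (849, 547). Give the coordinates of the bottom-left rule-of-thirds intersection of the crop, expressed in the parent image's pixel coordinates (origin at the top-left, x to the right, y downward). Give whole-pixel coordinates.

x = 421 px, y = 414 px

Crop width = 849 − 207 = 642 px; one third is 214.00 px.
Crop height = 547 − 147 = 400 px; one third is 133.33 px.
The bottom-left point is one-third across and two-thirds down within the crop:
x = 207 + 1 × 214.00 ≈ 421; y = 147 + 2 × 133.33 ≈ 414.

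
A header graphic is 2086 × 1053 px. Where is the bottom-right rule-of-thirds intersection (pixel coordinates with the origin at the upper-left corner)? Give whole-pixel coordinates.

(1391, 702)

The bottom-right point sits two-thirds of the way across and two-thirds of the way down.
x = 2 × 2086/3 ≈ 1391; y = 2 × 1053/3 ≈ 702.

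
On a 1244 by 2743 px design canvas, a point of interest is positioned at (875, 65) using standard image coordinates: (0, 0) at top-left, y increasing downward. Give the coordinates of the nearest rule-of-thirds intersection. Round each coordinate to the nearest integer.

x = 829 px, y = 914 px

Third lines: x ∈ {415, 829}, y ∈ {914, 1829}.
875 is closer to x = 829; 65 is closer to y = 914.
So the nearest intersection is the upper-right power point.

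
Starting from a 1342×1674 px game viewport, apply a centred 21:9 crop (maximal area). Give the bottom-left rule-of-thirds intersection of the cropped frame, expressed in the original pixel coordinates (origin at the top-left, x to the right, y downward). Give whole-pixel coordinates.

1342/1674 < 21/9, so the 21:9 crop keeps the full width 1342 and trims height to 1342 × 9/21 = 575.14 px.
Top offset = (1674 − 575.14)/2 = 549.43 px; left offset = 0.
Bottom-left is one-third across and two-thirds down within the crop:
x = 0.00 + 1 × 1342.00/3 ≈ 447; y = 549.43 + 2 × 575.14/3 ≈ 933.

(447, 933)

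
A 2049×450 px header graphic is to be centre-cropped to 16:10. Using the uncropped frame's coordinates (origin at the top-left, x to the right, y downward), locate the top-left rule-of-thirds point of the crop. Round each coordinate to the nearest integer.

2049/450 > 16/10, so the 16:10 crop keeps the full height 450 and trims width to 450 × 16/10 = 720.00 px.
Left offset = (2049 − 720.00)/2 = 664.50 px; top offset = 0.
Top-left is one-third across and one-third down within the crop:
x = 664.50 + 1 × 720.00/3 ≈ 905; y = 0.00 + 1 × 450.00/3 ≈ 150.

(905, 150)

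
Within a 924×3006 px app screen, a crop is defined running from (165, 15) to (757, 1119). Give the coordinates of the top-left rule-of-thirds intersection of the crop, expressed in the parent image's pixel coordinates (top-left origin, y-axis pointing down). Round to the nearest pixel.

x = 362 px, y = 383 px

Crop width = 757 − 165 = 592 px; one third is 197.33 px.
Crop height = 1119 − 15 = 1104 px; one third is 368.00 px.
The top-left point is one-third across and one-third down within the crop:
x = 165 + 1 × 197.33 ≈ 362; y = 15 + 1 × 368.00 ≈ 383.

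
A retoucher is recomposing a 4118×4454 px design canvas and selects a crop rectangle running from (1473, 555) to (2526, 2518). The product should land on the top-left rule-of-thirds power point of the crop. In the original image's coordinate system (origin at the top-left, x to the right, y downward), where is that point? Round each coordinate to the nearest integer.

x = 1824 px, y = 1209 px

Crop width = 2526 − 1473 = 1053 px; one third is 351.00 px.
Crop height = 2518 − 555 = 1963 px; one third is 654.33 px.
The top-left point is one-third across and one-third down within the crop:
x = 1473 + 1 × 351.00 ≈ 1824; y = 555 + 1 × 654.33 ≈ 1209.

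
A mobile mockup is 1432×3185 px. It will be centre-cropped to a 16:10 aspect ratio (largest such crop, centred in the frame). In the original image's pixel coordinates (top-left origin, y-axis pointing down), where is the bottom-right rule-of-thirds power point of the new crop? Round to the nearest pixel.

x = 955 px, y = 1742 px

1432/3185 < 16/10, so the 16:10 crop keeps the full width 1432 and trims height to 1432 × 10/16 = 895.00 px.
Top offset = (3185 − 895.00)/2 = 1145.00 px; left offset = 0.
Bottom-right is two-thirds across and two-thirds down within the crop:
x = 0.00 + 2 × 1432.00/3 ≈ 955; y = 1145.00 + 2 × 895.00/3 ≈ 1742.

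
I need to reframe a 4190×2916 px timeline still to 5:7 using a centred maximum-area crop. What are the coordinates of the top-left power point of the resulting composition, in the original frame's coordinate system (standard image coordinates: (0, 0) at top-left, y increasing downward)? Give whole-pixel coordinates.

4190/2916 > 5/7, so the 5:7 crop keeps the full height 2916 and trims width to 2916 × 5/7 = 2082.86 px.
Left offset = (4190 − 2082.86)/2 = 1053.57 px; top offset = 0.
Top-left is one-third across and one-third down within the crop:
x = 1053.57 + 1 × 2082.86/3 ≈ 1748; y = 0.00 + 1 × 2916.00/3 ≈ 972.

(1748, 972)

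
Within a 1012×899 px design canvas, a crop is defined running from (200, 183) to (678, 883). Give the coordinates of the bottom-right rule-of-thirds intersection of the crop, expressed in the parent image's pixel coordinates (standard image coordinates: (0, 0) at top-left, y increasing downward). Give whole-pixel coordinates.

Crop width = 678 − 200 = 478 px; one third is 159.33 px.
Crop height = 883 − 183 = 700 px; one third is 233.33 px.
The bottom-right point is two-thirds across and two-thirds down within the crop:
x = 200 + 2 × 159.33 ≈ 519; y = 183 + 2 × 233.33 ≈ 650.

x = 519 px, y = 650 px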